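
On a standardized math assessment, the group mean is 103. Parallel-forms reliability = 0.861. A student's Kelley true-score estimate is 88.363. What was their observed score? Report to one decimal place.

86.0

T̂ = ρX + (1 − ρ)μ  ⇒  X = (T̂ − (1 − ρ)μ) / ρ
X = (88.363 − 0.139 × 103) / 0.861 = (88.363 − 14.317) / 0.861 = 74.046 / 0.861 = 86.000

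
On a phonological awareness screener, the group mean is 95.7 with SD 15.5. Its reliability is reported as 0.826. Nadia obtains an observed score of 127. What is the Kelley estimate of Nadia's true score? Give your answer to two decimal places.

121.55

T̂ = ρX + (1 − ρ)μ
  = 0.826 × 127 + 0.174 × 95.7
  = 104.902 + 16.6518
  = 121.554
  ≈ 121.55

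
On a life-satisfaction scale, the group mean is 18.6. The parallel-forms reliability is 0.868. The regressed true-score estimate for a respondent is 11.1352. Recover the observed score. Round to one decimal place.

10.0

T̂ = ρX + (1 − ρ)μ  ⇒  X = (T̂ − (1 − ρ)μ) / ρ
X = (11.1352 − 0.132 × 18.6) / 0.868 = (11.1352 − 2.4552) / 0.868 = 8.6800 / 0.868 = 10.000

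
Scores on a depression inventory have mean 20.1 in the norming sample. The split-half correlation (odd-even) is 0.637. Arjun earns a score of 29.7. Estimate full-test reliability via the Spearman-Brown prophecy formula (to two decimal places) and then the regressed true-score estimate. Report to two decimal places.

Spearman-Brown: ρ = 2r/(1 + r) = 2(0.637)/(1 + 0.637) = 1.2740/1.637 = 0.7783 → 0.78
Regress the observed score toward the mean by the unreliability: T̂ = 0.78·29.7 + 0.22·20.1 = 23.166 + 4.422 = 27.588.

27.59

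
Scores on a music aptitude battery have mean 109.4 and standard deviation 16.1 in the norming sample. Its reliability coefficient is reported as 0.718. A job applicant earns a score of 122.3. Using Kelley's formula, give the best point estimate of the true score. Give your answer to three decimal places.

118.662

Kelley's formula gives T̂ = 0.718·122.3 + 0.282·109.4 = 87.8114 + 30.8508 = 118.6622.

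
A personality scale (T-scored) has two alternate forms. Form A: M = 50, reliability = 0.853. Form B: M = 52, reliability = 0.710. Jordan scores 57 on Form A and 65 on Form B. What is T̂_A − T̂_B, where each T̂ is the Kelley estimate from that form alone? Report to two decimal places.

T̂_A = 0.853(57) + 0.147(50) = 55.9710
T̂_B = 0.710(65) + 0.290(52) = 61.2300
T̂_A − T̂_B = -5.2590

-5.26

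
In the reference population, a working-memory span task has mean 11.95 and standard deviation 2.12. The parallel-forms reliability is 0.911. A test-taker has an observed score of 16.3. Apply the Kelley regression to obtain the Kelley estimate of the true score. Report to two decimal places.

15.91

T̂ = ρX + (1 − ρ)μ
  = 0.911 × 16.3 + 0.089 × 11.95
  = 14.8493 + 1.06355
  = 15.913
  ≈ 15.91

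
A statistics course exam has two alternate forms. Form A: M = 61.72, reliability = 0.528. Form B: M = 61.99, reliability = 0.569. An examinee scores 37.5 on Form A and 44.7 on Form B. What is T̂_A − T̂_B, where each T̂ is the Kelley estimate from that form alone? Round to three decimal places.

-3.220

T̂_A = 0.528(37.5) + 0.472(61.72) = 48.93184
T̂_B = 0.569(44.7) + 0.431(61.99) = 52.15199
T̂_A − T̂_B = -3.22015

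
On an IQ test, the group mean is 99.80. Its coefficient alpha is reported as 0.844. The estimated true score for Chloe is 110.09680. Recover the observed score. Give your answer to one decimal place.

T̂ = ρX + (1 − ρ)μ  ⇒  X = (T̂ − (1 − ρ)μ) / ρ
X = (110.09680 − 0.156 × 99.80) / 0.844 = (110.09680 − 15.56880) / 0.844 = 94.52800 / 0.844 = 112.000

112.0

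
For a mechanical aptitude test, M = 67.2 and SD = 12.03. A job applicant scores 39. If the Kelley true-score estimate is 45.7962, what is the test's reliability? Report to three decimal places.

T̂ = ρX + (1 − ρ)μ  ⇒  T̂ − μ = ρ(X − μ)
ρ = (T̂ − μ)/(X − μ) = (45.7962 − 67.2) / (39 − 67.2) = -21.4038 / -28.2 = 0.75900

0.759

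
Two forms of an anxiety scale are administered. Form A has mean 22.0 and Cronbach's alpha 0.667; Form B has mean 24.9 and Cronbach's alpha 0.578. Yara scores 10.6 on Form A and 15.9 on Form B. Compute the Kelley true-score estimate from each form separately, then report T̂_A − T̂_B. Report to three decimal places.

T̂_A = 0.667(10.6) + 0.333(22.0) = 14.39620
T̂_B = 0.578(15.9) + 0.422(24.9) = 19.69800
T̂_A − T̂_B = -5.30180

-5.302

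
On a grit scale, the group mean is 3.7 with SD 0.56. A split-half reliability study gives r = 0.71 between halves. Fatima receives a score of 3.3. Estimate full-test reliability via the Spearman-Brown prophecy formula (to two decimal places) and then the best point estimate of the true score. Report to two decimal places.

Spearman-Brown: ρ = 2r/(1 + r) = 2(0.71)/(1 + 0.71) = 1.420/1.71 = 0.8304 → 0.83
Kelley's formula gives T̂ = 0.83·3.3 + 0.17·3.7 = 2.739 + 0.629 = 3.368.

3.37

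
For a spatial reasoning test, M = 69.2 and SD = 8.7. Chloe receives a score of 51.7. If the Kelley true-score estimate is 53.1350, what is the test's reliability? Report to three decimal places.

0.918

T̂ = ρX + (1 − ρ)μ  ⇒  T̂ − μ = ρ(X − μ)
ρ = (T̂ − μ)/(X − μ) = (53.1350 − 69.2) / (51.7 − 69.2) = -16.0650 / -17.5 = 0.91800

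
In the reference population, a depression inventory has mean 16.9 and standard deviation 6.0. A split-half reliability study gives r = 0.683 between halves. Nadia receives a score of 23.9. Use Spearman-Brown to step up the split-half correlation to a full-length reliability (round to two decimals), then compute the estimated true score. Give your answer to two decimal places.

22.57

Spearman-Brown: ρ = 2r/(1 + r) = 2(0.683)/(1 + 0.683) = 1.3660/1.683 = 0.8116 → 0.81
T̂ = ρX + (1 − ρ)μ
  = 0.81 × 23.9 + 0.19 × 16.9
  = 19.359 + 3.211
  = 22.570
  ≈ 22.57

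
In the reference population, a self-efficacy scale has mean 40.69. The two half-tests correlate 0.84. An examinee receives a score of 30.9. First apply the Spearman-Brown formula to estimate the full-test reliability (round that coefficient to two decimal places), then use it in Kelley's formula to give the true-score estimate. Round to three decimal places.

Spearman-Brown: ρ = 2r/(1 + r) = 2(0.84)/(1 + 0.84) = 1.680/1.84 = 0.9130 → 0.91
T̂ = 0.91(30.9) + 0.09(40.69) = 28.119 + 3.6621 = 31.7811 → 31.781

31.781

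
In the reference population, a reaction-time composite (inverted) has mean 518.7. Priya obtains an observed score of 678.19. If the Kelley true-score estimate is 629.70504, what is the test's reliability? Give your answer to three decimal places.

T̂ = ρX + (1 − ρ)μ  ⇒  T̂ − μ = ρ(X − μ)
ρ = (T̂ − μ)/(X − μ) = (629.70504 − 518.7) / (678.19 − 518.7) = 111.00504 / 159.49 = 0.69600

0.696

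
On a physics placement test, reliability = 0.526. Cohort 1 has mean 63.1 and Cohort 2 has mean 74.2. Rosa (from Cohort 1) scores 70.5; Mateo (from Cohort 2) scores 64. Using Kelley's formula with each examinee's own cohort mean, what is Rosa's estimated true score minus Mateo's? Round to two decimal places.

-1.84

T̂_Rosa = 0.526(70.5) + 0.474(63.1) = 66.9924
T̂_Mateo = 0.526(64) + 0.474(74.2) = 68.8348
Difference = 66.9924 − 68.8348 = -1.8424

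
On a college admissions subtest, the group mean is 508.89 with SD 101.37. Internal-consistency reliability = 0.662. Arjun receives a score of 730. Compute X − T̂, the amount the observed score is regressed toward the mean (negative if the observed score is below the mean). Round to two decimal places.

Kelley's formula gives T̂ = 0.662·730 + 0.338·508.89 = 483.260 + 172.00482 = 655.2648.
X − T̂ = 730 − 655.265 = 74.735 → 74.74

74.74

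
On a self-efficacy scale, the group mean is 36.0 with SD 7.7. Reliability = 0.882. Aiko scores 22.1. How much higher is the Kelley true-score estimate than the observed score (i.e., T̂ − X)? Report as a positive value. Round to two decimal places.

T̂ = ρX + (1 − ρ)μ
  = 0.882 × 22.1 + 0.118 × 36.0
  = 19.4922 + 4.2480
  = 23.7402
  ≈ 23.740
T̂ − X = 23.740 − 22.1 = 1.640 → 1.64

1.64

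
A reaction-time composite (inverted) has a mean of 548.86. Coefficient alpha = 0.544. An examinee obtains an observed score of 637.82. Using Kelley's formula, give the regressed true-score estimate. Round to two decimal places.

597.25

T̂ = 0.544(637.82) + 0.456(548.86) = 346.97408 + 250.28016 = 597.254 → 597.25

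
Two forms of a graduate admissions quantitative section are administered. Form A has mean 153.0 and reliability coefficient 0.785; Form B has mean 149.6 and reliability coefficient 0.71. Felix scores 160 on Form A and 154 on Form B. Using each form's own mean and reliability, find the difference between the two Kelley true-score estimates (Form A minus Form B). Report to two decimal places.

5.77

T̂_A = 0.785(160) + 0.215(153.0) = 158.4950
T̂_B = 0.71(154) + 0.29(149.6) = 152.7240
T̂_A − T̂_B = 5.7710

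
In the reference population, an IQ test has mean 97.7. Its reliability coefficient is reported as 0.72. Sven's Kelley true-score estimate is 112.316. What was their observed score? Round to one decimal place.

T̂ = ρX + (1 − ρ)μ  ⇒  X = (T̂ − (1 − ρ)μ) / ρ
X = (112.316 − 0.28 × 97.7) / 0.72 = (112.316 − 27.356) / 0.72 = 84.960 / 0.72 = 118.000

118.0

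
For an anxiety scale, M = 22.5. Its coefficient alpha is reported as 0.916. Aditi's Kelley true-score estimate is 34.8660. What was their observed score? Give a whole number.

36

T̂ = ρX + (1 − ρ)μ  ⇒  X = (T̂ − (1 − ρ)μ) / ρ
X = (34.8660 − 0.084 × 22.5) / 0.916 = (34.8660 − 1.8900) / 0.916 = 32.9760 / 0.916 = 36.00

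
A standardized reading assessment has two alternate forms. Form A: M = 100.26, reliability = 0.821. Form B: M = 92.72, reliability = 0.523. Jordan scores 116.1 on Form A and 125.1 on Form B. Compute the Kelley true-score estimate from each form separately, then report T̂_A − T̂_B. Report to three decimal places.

T̂_A = 0.821(116.1) + 0.179(100.26) = 113.26464
T̂_B = 0.523(125.1) + 0.477(92.72) = 109.65474
T̂_A − T̂_B = 3.60990

3.610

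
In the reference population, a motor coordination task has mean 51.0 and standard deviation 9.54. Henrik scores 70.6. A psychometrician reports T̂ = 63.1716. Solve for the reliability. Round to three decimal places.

0.621

T̂ = ρX + (1 − ρ)μ  ⇒  T̂ − μ = ρ(X − μ)
ρ = (T̂ − μ)/(X − μ) = (63.1716 − 51.0) / (70.6 − 51.0) = 12.1716 / 19.6 = 0.62100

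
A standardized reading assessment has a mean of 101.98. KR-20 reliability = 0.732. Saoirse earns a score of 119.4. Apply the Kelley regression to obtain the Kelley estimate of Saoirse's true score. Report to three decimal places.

T̂ = 0.732(119.4) + 0.268(101.98) = 87.4008 + 27.33064 = 114.7314 → 114.731

114.731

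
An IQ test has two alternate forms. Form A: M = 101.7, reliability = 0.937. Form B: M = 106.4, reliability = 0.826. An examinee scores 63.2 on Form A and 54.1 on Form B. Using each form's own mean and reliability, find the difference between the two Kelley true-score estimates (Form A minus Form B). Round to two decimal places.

2.43

T̂_A = 0.937(63.2) + 0.063(101.7) = 65.6255
T̂_B = 0.826(54.1) + 0.174(106.4) = 63.2002
T̂_A − T̂_B = 2.4253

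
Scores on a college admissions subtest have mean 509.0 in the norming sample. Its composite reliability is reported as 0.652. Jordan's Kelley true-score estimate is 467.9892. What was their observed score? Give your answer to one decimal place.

T̂ = ρX + (1 − ρ)μ  ⇒  X = (T̂ − (1 − ρ)μ) / ρ
X = (467.9892 − 0.348 × 509.0) / 0.652 = (467.9892 − 177.1320) / 0.652 = 290.8572 / 0.652 = 446.100

446.1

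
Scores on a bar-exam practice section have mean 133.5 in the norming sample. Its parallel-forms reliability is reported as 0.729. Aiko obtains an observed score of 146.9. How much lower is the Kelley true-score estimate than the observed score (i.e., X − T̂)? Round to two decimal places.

3.63

Kelley's formula gives T̂ = 0.729·146.9 + 0.271·133.5 = 107.0901 + 36.1785 = 143.2686.
X − T̂ = 146.9 − 143.269 = 3.631 → 3.63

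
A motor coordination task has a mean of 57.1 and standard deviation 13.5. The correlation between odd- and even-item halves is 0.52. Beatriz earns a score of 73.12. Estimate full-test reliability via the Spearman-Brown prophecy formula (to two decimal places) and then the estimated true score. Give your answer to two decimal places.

67.99

Spearman-Brown: ρ = 2r/(1 + r) = 2(0.52)/(1 + 0.52) = 1.040/1.52 = 0.6842 → 0.68
T̂ = ρX + (1 − ρ)μ
  = 0.68 × 73.12 + 0.32 × 57.1
  = 49.7216 + 18.272
  = 67.994
  ≈ 67.99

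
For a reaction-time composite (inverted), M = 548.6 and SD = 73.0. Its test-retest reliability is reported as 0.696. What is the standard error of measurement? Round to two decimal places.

40.25

SEM = SD · √(1 − ρ) = 73.0 × √0.304 = 73.0 × 0.5514 = 40.249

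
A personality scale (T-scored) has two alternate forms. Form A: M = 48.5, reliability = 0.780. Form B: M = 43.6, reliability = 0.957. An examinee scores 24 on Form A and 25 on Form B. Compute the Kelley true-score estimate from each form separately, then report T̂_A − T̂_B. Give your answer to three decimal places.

3.590

T̂_A = 0.780(24) + 0.220(48.5) = 29.39000
T̂_B = 0.957(25) + 0.043(43.6) = 25.79980
T̂_A − T̂_B = 3.59020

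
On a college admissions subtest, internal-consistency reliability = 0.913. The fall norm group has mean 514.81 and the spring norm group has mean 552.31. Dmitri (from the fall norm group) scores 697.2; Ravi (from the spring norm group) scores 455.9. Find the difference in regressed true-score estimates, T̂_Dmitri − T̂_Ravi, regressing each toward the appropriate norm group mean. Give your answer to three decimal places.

T̂_Dmitri = 0.913(697.2) + 0.087(514.81) = 681.33207
T̂_Ravi = 0.913(455.9) + 0.087(552.31) = 464.28767
Difference = 681.33207 − 464.28767 = 217.04440

217.044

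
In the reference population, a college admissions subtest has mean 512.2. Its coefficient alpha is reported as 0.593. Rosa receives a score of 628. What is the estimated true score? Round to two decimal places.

Regress the observed score toward the mean by the unreliability: T̂ = 0.593·628 + 0.407·512.2 = 372.404 + 208.4654 = 580.869.

580.87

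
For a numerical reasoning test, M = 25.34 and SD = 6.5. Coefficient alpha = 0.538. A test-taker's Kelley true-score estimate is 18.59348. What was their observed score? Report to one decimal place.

T̂ = ρX + (1 − ρ)μ  ⇒  X = (T̂ − (1 − ρ)μ) / ρ
X = (18.59348 − 0.462 × 25.34) / 0.538 = (18.59348 − 11.70708) / 0.538 = 6.88640 / 0.538 = 12.800

12.8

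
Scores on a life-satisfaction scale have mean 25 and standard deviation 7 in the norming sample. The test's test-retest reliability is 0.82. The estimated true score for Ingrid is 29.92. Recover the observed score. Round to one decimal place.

T̂ = ρX + (1 − ρ)μ  ⇒  X = (T̂ − (1 − ρ)μ) / ρ
X = (29.92 − 0.18 × 25) / 0.82 = (29.92 − 4.50) / 0.82 = 25.42 / 0.82 = 31.000

31.0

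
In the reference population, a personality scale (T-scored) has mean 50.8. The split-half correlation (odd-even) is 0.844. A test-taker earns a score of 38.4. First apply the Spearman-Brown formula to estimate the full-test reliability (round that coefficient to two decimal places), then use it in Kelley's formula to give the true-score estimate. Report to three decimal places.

39.392

Spearman-Brown: ρ = 2r/(1 + r) = 2(0.844)/(1 + 0.844) = 1.6880/1.844 = 0.9154 → 0.92
T̂ = ρX + (1 − ρ)μ
  = 0.92 × 38.4 + 0.08 × 50.8
  = 35.328 + 4.064
  = 39.3920
  ≈ 39.392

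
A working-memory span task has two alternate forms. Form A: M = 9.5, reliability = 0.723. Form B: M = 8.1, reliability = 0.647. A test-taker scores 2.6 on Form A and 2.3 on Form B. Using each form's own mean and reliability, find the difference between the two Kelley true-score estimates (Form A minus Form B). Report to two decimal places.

T̂_A = 0.723(2.6) + 0.277(9.5) = 4.5113
T̂_B = 0.647(2.3) + 0.353(8.1) = 4.3474
T̂_A − T̂_B = 0.1639

0.16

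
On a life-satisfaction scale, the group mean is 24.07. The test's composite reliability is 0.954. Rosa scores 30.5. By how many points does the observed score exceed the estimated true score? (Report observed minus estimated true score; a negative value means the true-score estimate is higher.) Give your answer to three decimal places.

0.296

T̂ = 0.954(30.5) + 0.046(24.07) = 29.0970 + 1.10722 = 30.20422 → 30.2042
X − T̂ = 30.5 − 30.2042 = 0.2958 → 0.296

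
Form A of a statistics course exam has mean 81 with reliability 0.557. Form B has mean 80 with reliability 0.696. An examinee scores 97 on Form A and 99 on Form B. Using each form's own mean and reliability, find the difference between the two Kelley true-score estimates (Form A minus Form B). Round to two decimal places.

-3.31

T̂_A = 0.557(97) + 0.443(81) = 89.9120
T̂_B = 0.696(99) + 0.304(80) = 93.2240
T̂_A − T̂_B = -3.3120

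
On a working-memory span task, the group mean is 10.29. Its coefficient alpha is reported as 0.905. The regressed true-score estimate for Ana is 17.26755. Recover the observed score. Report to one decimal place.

T̂ = ρX + (1 − ρ)μ  ⇒  X = (T̂ − (1 − ρ)μ) / ρ
X = (17.26755 − 0.095 × 10.29) / 0.905 = (17.26755 − 0.97755) / 0.905 = 16.29000 / 0.905 = 18.000

18.0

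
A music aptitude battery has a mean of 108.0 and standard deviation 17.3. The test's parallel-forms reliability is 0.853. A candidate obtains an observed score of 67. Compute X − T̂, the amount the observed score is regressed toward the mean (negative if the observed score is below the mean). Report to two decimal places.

T̂ = 0.853(67) + 0.147(108.0) = 57.151 + 15.8760 = 73.0270 → 73.027
X − T̂ = 67 − 73.027 = -6.027 → -6.03

-6.03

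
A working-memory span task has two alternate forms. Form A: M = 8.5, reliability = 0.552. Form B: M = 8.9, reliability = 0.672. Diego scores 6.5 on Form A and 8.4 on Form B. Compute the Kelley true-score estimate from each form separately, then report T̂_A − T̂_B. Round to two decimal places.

-1.17

T̂_A = 0.552(6.5) + 0.448(8.5) = 7.3960
T̂_B = 0.672(8.4) + 0.328(8.9) = 8.5640
T̂_A − T̂_B = -1.1680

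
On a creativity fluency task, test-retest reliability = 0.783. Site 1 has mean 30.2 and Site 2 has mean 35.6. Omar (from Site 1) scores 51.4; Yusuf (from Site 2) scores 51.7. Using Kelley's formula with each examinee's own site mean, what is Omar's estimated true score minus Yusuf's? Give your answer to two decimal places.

-1.41

T̂_Omar = 0.783(51.4) + 0.217(30.2) = 46.7996
T̂_Yusuf = 0.783(51.7) + 0.217(35.6) = 48.2063
Difference = 46.7996 − 48.2063 = -1.4067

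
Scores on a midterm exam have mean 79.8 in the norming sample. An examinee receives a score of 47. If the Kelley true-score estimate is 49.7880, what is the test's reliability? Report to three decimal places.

0.915

T̂ = ρX + (1 − ρ)μ  ⇒  T̂ − μ = ρ(X − μ)
ρ = (T̂ − μ)/(X − μ) = (49.7880 − 79.8) / (47 − 79.8) = -30.0120 / -32.8 = 0.91500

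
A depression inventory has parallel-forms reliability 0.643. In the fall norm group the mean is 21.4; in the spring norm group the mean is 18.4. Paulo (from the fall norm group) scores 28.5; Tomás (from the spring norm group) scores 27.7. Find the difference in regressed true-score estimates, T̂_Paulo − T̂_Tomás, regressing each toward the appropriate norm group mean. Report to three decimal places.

1.585

T̂_Paulo = 0.643(28.5) + 0.357(21.4) = 25.96530
T̂_Tomás = 0.643(27.7) + 0.357(18.4) = 24.37990
Difference = 25.96530 − 24.37990 = 1.58540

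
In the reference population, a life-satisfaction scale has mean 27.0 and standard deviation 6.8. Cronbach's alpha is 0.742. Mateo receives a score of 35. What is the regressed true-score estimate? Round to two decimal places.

32.94

T̂ = ρX + (1 − ρ)μ
  = 0.742 × 35 + 0.258 × 27.0
  = 25.970 + 6.9660
  = 32.936
  ≈ 32.94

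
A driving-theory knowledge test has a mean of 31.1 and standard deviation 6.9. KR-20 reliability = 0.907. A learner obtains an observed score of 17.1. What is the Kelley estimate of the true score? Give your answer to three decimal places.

18.402

Weight the observed score by reliability and the mean by (1 − reliability): T̂ = 0.907·17.1 + 0.093·31.1 = 15.5097 + 2.8923 = 18.4020.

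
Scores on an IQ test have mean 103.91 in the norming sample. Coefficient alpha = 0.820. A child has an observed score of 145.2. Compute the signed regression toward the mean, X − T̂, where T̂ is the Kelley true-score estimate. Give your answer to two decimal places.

T̂ = ρX + (1 − ρ)μ
  = 0.820 × 145.2 + 0.180 × 103.91
  = 119.0640 + 18.70380
  = 137.7678
  ≈ 137.768
X − T̂ = 145.2 − 137.768 = 7.432 → 7.43

7.43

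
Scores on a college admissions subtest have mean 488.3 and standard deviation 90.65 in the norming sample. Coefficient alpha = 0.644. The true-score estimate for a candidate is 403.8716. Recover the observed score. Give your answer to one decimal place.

T̂ = ρX + (1 − ρ)μ  ⇒  X = (T̂ − (1 − ρ)μ) / ρ
X = (403.8716 − 0.356 × 488.3) / 0.644 = (403.8716 − 173.8348) / 0.644 = 230.0368 / 0.644 = 357.200

357.2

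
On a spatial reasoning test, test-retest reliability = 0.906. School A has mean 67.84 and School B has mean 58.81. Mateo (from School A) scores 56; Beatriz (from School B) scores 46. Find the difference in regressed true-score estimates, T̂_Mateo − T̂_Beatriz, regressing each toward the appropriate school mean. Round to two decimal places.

9.91

T̂_Mateo = 0.906(56) + 0.094(67.84) = 57.1130
T̂_Beatriz = 0.906(46) + 0.094(58.81) = 47.2041
Difference = 57.1130 − 47.2041 = 9.9088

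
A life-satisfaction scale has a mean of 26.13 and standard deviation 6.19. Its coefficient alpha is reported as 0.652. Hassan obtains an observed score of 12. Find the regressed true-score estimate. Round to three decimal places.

16.917

T̂ = ρX + (1 − ρ)μ
  = 0.652 × 12 + 0.348 × 26.13
  = 7.824 + 9.09324
  = 16.9172
  ≈ 16.917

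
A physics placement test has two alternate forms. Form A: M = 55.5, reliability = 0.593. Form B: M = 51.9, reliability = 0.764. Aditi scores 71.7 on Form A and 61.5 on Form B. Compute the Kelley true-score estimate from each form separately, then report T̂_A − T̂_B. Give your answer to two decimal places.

5.87

T̂_A = 0.593(71.7) + 0.407(55.5) = 65.1066
T̂_B = 0.764(61.5) + 0.236(51.9) = 59.2344
T̂_A − T̂_B = 5.8722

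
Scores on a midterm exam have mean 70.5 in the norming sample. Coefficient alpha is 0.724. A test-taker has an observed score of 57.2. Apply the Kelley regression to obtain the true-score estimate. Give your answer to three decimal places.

60.871

T̂ = ρX + (1 − ρ)μ
  = 0.724 × 57.2 + 0.276 × 70.5
  = 41.4128 + 19.4580
  = 60.8708
  ≈ 60.871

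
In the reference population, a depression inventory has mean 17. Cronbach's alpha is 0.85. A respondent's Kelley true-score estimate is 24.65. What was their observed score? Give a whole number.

26

T̂ = ρX + (1 − ρ)μ  ⇒  X = (T̂ − (1 − ρ)μ) / ρ
X = (24.65 − 0.15 × 17) / 0.85 = (24.65 − 2.55) / 0.85 = 22.10 / 0.85 = 26.00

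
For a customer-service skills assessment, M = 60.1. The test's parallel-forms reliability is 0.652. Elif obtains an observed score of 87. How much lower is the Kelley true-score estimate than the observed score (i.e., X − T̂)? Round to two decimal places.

T̂ = ρX + (1 − ρ)μ
  = 0.652 × 87 + 0.348 × 60.1
  = 56.724 + 20.9148
  = 77.6388
  ≈ 77.639
X − T̂ = 87 − 77.639 = 9.361 → 9.36

9.36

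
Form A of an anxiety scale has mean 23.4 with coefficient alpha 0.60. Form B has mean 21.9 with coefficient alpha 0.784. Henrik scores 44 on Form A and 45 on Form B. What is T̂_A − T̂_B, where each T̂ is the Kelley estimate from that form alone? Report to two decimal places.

-4.25

T̂_A = 0.60(44) + 0.40(23.4) = 35.7600
T̂_B = 0.784(45) + 0.216(21.9) = 40.0104
T̂_A − T̂_B = -4.2504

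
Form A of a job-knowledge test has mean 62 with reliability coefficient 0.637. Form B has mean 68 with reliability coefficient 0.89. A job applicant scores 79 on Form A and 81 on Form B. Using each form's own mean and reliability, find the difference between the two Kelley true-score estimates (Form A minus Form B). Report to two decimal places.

T̂_A = 0.637(79) + 0.363(62) = 72.8290
T̂_B = 0.89(81) + 0.11(68) = 79.5700
T̂_A − T̂_B = -6.7410

-6.74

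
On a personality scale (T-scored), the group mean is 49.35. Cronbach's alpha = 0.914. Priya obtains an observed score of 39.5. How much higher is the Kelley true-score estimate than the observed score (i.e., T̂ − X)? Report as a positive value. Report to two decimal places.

T̂ = 0.914(39.5) + 0.086(49.35) = 36.1030 + 4.24410 = 40.3471 → 40.347
T̂ − X = 40.347 − 39.5 = 0.847 → 0.85

0.85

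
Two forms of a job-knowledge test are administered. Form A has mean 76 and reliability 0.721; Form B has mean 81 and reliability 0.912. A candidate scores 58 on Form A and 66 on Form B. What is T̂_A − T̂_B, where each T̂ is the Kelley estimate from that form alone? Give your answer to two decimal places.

-4.30

T̂_A = 0.721(58) + 0.279(76) = 63.0220
T̂_B = 0.912(66) + 0.088(81) = 67.3200
T̂_A − T̂_B = -4.2980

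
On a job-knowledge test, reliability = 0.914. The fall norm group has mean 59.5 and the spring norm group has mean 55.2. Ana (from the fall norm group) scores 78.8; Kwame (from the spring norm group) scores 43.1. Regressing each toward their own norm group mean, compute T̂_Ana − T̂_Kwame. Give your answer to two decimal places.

T̂_Ana = 0.914(78.8) + 0.086(59.5) = 77.1402
T̂_Kwame = 0.914(43.1) + 0.086(55.2) = 44.1406
Difference = 77.1402 − 44.1406 = 32.9996

33.00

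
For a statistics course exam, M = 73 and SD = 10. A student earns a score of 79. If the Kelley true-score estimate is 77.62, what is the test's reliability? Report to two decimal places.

T̂ = ρX + (1 − ρ)μ  ⇒  T̂ − μ = ρ(X − μ)
ρ = (T̂ − μ)/(X − μ) = (77.62 − 73) / (79 − 73) = 4.62 / 6.0 = 0.7700

0.77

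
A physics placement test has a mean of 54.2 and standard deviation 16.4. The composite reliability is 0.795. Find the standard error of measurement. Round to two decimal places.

7.43

SEM = SD · √(1 − ρ) = 16.4 × √0.205 = 16.4 × 0.4528 = 7.425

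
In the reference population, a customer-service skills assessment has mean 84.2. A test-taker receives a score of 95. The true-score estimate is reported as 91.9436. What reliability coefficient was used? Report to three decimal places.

T̂ = ρX + (1 − ρ)μ  ⇒  T̂ − μ = ρ(X − μ)
ρ = (T̂ − μ)/(X − μ) = (91.9436 − 84.2) / (95 − 84.2) = 7.7436 / 10.8 = 0.71700

0.717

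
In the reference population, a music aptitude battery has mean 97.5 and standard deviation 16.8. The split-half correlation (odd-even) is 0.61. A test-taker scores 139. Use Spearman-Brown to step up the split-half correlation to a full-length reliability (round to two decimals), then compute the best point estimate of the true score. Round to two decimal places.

Spearman-Brown: ρ = 2r/(1 + r) = 2(0.61)/(1 + 0.61) = 1.220/1.61 = 0.7578 → 0.76
T̂ = ρX + (1 − ρ)μ
  = 0.76 × 139 + 0.24 × 97.5
  = 105.64 + 23.400
  = 129.040
  ≈ 129.04

129.04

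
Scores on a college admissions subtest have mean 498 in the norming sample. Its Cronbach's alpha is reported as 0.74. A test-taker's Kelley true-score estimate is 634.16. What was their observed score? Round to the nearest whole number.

T̂ = ρX + (1 − ρ)μ  ⇒  X = (T̂ − (1 − ρ)μ) / ρ
X = (634.16 − 0.26 × 498) / 0.74 = (634.16 − 129.48) / 0.74 = 504.68 / 0.74 = 682.00

682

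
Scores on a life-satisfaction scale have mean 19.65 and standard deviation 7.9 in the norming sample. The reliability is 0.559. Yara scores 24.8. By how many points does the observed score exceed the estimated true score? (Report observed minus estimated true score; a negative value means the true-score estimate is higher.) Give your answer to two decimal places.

2.27

T̂ = 0.559(24.8) + 0.441(19.65) = 13.8632 + 8.66565 = 22.5288 → 22.529
X − T̂ = 24.8 − 22.529 = 2.271 → 2.27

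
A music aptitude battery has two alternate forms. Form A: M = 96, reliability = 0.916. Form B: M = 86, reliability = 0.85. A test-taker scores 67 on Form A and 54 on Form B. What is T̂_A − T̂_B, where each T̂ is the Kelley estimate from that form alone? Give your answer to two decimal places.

10.64

T̂_A = 0.916(67) + 0.084(96) = 69.4360
T̂_B = 0.85(54) + 0.15(86) = 58.8000
T̂_A − T̂_B = 10.6360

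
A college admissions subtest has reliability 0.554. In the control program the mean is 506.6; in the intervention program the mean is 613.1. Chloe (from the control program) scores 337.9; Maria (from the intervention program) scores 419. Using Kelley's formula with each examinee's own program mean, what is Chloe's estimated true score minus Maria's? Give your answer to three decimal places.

-92.428

T̂_Chloe = 0.554(337.9) + 0.446(506.6) = 413.14020
T̂_Maria = 0.554(419) + 0.446(613.1) = 505.56860
Difference = 413.14020 − 505.56860 = -92.42840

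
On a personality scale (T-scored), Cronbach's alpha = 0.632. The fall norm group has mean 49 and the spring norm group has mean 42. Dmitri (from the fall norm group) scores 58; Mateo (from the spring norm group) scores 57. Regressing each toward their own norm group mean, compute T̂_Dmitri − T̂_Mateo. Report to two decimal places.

3.21

T̂_Dmitri = 0.632(58) + 0.368(49) = 54.6880
T̂_Mateo = 0.632(57) + 0.368(42) = 51.4800
Difference = 54.6880 − 51.4800 = 3.2080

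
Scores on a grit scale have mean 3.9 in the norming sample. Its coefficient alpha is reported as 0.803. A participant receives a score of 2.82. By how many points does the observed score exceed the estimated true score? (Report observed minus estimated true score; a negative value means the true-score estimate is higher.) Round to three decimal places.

T̂ = 0.803(2.82) + 0.197(3.9) = 2.26446 + 0.7683 = 3.03276 → 3.0328
X − T̂ = 2.82 − 3.0328 = -0.2128 → -0.213

-0.213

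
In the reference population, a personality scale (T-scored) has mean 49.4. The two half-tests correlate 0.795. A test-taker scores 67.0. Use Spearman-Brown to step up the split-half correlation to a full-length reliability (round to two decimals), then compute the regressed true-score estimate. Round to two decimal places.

Spearman-Brown: ρ = 2r/(1 + r) = 2(0.795)/(1 + 0.795) = 1.5900/1.795 = 0.8858 → 0.89
T̂ = ρX + (1 − ρ)μ
  = 0.89 × 67.0 + 0.11 × 49.4
  = 59.630 + 5.434
  = 65.064
  ≈ 65.06

65.06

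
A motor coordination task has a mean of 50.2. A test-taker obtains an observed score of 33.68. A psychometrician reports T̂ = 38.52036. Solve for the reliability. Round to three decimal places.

T̂ = ρX + (1 − ρ)μ  ⇒  T̂ − μ = ρ(X − μ)
ρ = (T̂ − μ)/(X − μ) = (38.52036 − 50.2) / (33.68 − 50.2) = -11.67964 / -16.52 = 0.70700

0.707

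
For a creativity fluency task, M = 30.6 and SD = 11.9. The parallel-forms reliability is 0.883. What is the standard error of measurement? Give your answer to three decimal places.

4.070

SEM = SD · √(1 − ρ) = 11.9 × √0.117 = 11.9 × 0.3421 = 4.0704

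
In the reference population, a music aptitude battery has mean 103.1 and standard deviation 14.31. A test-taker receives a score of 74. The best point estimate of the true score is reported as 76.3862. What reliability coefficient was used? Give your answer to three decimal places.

T̂ = ρX + (1 − ρ)μ  ⇒  T̂ − μ = ρ(X − μ)
ρ = (T̂ − μ)/(X − μ) = (76.3862 − 103.1) / (74 − 103.1) = -26.7138 / -29.1 = 0.91800

0.918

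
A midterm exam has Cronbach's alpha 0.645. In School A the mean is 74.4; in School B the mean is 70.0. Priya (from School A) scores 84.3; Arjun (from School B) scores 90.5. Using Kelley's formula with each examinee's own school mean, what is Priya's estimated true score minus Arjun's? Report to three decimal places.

-2.437

T̂_Priya = 0.645(84.3) + 0.355(74.4) = 80.78550
T̂_Arjun = 0.645(90.5) + 0.355(70.0) = 83.22250
Difference = 80.78550 − 83.22250 = -2.43700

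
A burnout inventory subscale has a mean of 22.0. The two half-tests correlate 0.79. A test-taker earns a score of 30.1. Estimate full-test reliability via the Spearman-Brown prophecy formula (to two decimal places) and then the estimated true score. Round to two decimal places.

Spearman-Brown: ρ = 2r/(1 + r) = 2(0.79)/(1 + 0.79) = 1.580/1.79 = 0.8827 → 0.88
Kelley's formula gives T̂ = 0.88·30.1 + 0.12·22.0 = 26.488 + 2.640 = 29.128.

29.13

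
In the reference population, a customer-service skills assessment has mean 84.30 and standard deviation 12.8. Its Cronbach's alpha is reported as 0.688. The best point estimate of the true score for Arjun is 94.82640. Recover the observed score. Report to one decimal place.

T̂ = ρX + (1 − ρ)μ  ⇒  X = (T̂ − (1 − ρ)μ) / ρ
X = (94.82640 − 0.312 × 84.30) / 0.688 = (94.82640 − 26.30160) / 0.688 = 68.52480 / 0.688 = 99.600

99.6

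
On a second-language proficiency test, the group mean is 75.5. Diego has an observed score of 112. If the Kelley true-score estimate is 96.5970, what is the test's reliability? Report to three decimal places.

0.578

T̂ = ρX + (1 − ρ)μ  ⇒  T̂ − μ = ρ(X − μ)
ρ = (T̂ − μ)/(X − μ) = (96.5970 − 75.5) / (112 − 75.5) = 21.0970 / 36.5 = 0.57800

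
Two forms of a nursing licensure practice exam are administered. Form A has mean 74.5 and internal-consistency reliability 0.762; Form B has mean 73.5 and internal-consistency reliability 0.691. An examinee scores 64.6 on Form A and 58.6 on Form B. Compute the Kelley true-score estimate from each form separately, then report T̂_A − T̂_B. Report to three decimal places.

T̂_A = 0.762(64.6) + 0.238(74.5) = 66.95620
T̂_B = 0.691(58.6) + 0.309(73.5) = 63.20410
T̂_A − T̂_B = 3.75210

3.752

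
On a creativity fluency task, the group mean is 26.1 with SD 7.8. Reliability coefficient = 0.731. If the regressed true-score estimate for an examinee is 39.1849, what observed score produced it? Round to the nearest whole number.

44

T̂ = ρX + (1 − ρ)μ  ⇒  X = (T̂ − (1 − ρ)μ) / ρ
X = (39.1849 − 0.269 × 26.1) / 0.731 = (39.1849 − 7.0209) / 0.731 = 32.1640 / 0.731 = 44.00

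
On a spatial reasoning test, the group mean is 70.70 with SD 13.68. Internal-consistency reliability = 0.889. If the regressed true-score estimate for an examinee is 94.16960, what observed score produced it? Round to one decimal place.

97.1

T̂ = ρX + (1 − ρ)μ  ⇒  X = (T̂ − (1 − ρ)μ) / ρ
X = (94.16960 − 0.111 × 70.70) / 0.889 = (94.16960 − 7.84770) / 0.889 = 86.32190 / 0.889 = 97.100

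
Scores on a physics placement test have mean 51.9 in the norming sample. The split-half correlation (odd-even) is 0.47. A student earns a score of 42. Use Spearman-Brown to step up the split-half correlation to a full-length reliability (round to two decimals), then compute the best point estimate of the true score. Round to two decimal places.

Spearman-Brown: ρ = 2r/(1 + r) = 2(0.47)/(1 + 0.47) = 0.940/1.47 = 0.6395 → 0.64
T̂ = ρX + (1 − ρ)μ
  = 0.64 × 42 + 0.36 × 51.9
  = 26.88 + 18.684
  = 45.564
  ≈ 45.56

45.56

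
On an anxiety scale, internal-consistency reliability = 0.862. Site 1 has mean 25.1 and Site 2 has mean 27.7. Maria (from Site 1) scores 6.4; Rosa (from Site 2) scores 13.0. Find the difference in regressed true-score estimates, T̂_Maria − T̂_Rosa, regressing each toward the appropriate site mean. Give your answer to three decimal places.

T̂_Maria = 0.862(6.4) + 0.138(25.1) = 8.98060
T̂_Rosa = 0.862(13.0) + 0.138(27.7) = 15.02860
Difference = 8.98060 − 15.02860 = -6.04800

-6.048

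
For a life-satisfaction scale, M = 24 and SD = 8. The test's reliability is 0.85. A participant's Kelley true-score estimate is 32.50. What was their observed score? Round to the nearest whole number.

T̂ = ρX + (1 − ρ)μ  ⇒  X = (T̂ − (1 − ρ)μ) / ρ
X = (32.50 − 0.15 × 24) / 0.85 = (32.50 − 3.60) / 0.85 = 28.90 / 0.85 = 34.00

34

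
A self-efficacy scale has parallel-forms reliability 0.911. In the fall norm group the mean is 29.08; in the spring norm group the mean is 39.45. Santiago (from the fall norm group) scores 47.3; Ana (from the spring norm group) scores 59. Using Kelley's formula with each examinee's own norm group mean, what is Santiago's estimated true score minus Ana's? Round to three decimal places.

-11.582

T̂_Santiago = 0.911(47.3) + 0.089(29.08) = 45.67842
T̂_Ana = 0.911(59) + 0.089(39.45) = 57.26005
Difference = 45.67842 − 57.26005 = -11.58163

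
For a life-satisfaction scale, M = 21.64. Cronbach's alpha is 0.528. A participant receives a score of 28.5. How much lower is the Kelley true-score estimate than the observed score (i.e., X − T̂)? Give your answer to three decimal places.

Kelley's formula gives T̂ = 0.528·28.5 + 0.472·21.64 = 15.0480 + 10.21408 = 25.26208.
X − T̂ = 28.5 − 25.2621 = 3.2379 → 3.238

3.238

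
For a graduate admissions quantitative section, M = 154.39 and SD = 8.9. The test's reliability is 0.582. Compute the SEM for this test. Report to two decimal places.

5.75

SEM = SD · √(1 − ρ) = 8.9 × √0.418 = 8.9 × 0.6465 = 5.754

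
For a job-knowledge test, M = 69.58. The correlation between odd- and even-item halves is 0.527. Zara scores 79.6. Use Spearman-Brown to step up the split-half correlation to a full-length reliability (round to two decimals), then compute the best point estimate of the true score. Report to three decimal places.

76.494

Spearman-Brown: ρ = 2r/(1 + r) = 2(0.527)/(1 + 0.527) = 1.0540/1.527 = 0.6902 → 0.69
T̂ = ρX + (1 − ρ)μ
  = 0.69 × 79.6 + 0.31 × 69.58
  = 54.924 + 21.5698
  = 76.4938
  ≈ 76.494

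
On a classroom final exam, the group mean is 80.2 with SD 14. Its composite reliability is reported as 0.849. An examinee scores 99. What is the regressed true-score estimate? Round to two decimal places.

96.16

T̂ = ρX + (1 − ρ)μ
  = 0.849 × 99 + 0.151 × 80.2
  = 84.051 + 12.1102
  = 96.161
  ≈ 96.16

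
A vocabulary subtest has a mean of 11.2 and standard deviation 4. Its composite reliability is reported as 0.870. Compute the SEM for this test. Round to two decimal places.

1.44

SEM = SD · √(1 − ρ) = 4 × √0.130 = 4 × 0.3606 = 1.442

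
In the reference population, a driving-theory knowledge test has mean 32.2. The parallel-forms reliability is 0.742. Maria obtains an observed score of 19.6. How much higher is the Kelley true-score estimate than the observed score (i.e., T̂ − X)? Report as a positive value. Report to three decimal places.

3.251

T̂ = 0.742(19.6) + 0.258(32.2) = 14.5432 + 8.3076 = 22.85080 → 22.8508
T̂ − X = 22.8508 − 19.6 = 3.2508 → 3.251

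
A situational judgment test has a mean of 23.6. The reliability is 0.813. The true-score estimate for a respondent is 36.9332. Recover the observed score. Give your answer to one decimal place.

T̂ = ρX + (1 − ρ)μ  ⇒  X = (T̂ − (1 − ρ)μ) / ρ
X = (36.9332 − 0.187 × 23.6) / 0.813 = (36.9332 − 4.4132) / 0.813 = 32.5200 / 0.813 = 40.000

40.0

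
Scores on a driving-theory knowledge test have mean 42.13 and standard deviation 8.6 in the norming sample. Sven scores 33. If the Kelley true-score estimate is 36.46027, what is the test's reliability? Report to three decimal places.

0.621

T̂ = ρX + (1 − ρ)μ  ⇒  T̂ − μ = ρ(X − μ)
ρ = (T̂ − μ)/(X − μ) = (36.46027 − 42.13) / (33 − 42.13) = -5.66973 / -9.13 = 0.62100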